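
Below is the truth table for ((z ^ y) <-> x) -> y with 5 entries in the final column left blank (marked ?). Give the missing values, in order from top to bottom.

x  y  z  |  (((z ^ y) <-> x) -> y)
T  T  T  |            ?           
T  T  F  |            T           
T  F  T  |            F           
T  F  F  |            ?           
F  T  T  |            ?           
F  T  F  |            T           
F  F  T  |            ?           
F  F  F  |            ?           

T, T, T, T, F

Row x=T, y=T, z=T: ((z ^ y) <-> x) = F, so (((z ^ y) <-> x) -> y) = T.
Row x=T, y=F, z=F: ((z ^ y) <-> x) = F, so (((z ^ y) <-> x) -> y) = T.
Row x=F, y=T, z=T: ((z ^ y) <-> x) = T, so (((z ^ y) <-> x) -> y) = T.
Row x=F, y=F, z=T: ((z ^ y) <-> x) = F, so (((z ^ y) <-> x) -> y) = T.
Row x=F, y=F, z=F: ((z ^ y) <-> x) = T, so (((z ^ y) <-> x) -> y) = F.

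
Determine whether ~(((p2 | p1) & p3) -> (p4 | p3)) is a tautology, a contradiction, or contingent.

contradiction

p1  p2  p3  p4     (p2 | p1)  ((p2 | p1) & p3)  (p4 | p3)  φ
1   1   1   1          1             1              1      0
1   1   1   0          1             1              1      0
1   1   0   1          1             0              1      0
1   1   0   0          1             0              0      0
1   0   1   1          1             1              1      0
1   0   1   0          1             1              1      0
1   0   0   1          1             0              1      0
1   0   0   0          1             0              0      0
0   1   1   1          1             1              1      0
0   1   1   0          1             1              1      0
0   1   0   1          1             0              1      0
0   1   0   0          1             0              0      0
0   0   1   1          0             0              1      0
0   0   1   0          0             0              1      0
0   0   0   1          0             0              1      0
0   0   0   0          0             0              0      0
Every row is 0, so the formula is a contradiction.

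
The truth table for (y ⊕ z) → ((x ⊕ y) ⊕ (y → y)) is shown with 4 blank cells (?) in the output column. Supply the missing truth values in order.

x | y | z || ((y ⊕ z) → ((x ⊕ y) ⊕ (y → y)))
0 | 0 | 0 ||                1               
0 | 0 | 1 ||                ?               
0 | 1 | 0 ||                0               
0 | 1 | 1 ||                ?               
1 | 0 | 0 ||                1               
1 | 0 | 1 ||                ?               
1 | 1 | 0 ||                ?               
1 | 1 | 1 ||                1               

Row x=0, y=0, z=1: (y ⊕ z) = 1, ((x ⊕ y) ⊕ (y → y)) = 1, so ((y ⊕ z) → ((x ⊕ y) ⊕ (y → y))) = 1.
Row x=0, y=1, z=1: (y ⊕ z) = 0, ((x ⊕ y) ⊕ (y → y)) = 0, so ((y ⊕ z) → ((x ⊕ y) ⊕ (y → y))) = 1.
Row x=1, y=0, z=1: (y ⊕ z) = 1, ((x ⊕ y) ⊕ (y → y)) = 0, so ((y ⊕ z) → ((x ⊕ y) ⊕ (y → y))) = 0.
Row x=1, y=1, z=0: (y ⊕ z) = 1, ((x ⊕ y) ⊕ (y → y)) = 1, so ((y ⊕ z) → ((x ⊕ y) ⊕ (y → y))) = 1.

1, 1, 0, 1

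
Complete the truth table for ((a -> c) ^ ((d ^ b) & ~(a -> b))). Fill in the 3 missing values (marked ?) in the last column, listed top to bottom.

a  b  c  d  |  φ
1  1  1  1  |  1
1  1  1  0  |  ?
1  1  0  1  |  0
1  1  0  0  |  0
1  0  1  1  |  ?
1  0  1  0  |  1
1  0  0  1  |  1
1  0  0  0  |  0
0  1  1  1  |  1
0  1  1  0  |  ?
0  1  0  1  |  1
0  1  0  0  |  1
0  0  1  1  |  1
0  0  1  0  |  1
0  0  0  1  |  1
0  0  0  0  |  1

1, 0, 1

Row a=1, b=1, c=1, d=0: (a -> c) = 1, ((d ^ b) & ~(a -> b)) = 0, so the formula = 1.
Row a=1, b=0, c=1, d=1: (a -> c) = 1, ((d ^ b) & ~(a -> b)) = 1, so the formula = 0.
Row a=0, b=1, c=1, d=0: (a -> c) = 1, ((d ^ b) & ~(a -> b)) = 0, so the formula = 1.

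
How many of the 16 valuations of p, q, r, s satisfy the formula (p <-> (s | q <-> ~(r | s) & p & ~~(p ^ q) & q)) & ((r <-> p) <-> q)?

4

p  q  r  s     (s | q)  (r | s)  ~(r | s)  (~(r | s) & p)  (p ^ q)  ~(p ^ q)  ~~(p ^ q)  (r <-> p)  ((r <-> p) <-> q)  φ
T  T  T  T        T        T        F            F            F        T          F          T              T          F
T  T  T  F        T        T        F            F            F        T          F          T              T          F
T  T  F  T        T        T        F            F            F        T          F          F              F          F
T  T  F  F        T        F        T            T            F        T          F          F              F          F
T  F  T  T        T        T        F            F            T        F          T          T              F          F
T  F  T  F        F        T        F            F            T        F          T          T              F          F
T  F  F  T        T        T        F            F            T        F          T          F              T          F
T  F  F  F        F        F        T            T            T        F          T          F              T          T
F  T  T  T        T        T        F            F            T        F          T          F              F          F
F  T  T  F        T        T        F            F            T        F          T          F              F          F
F  T  F  T        T        T        F            F            T        F          T          T              T          T
F  T  F  F        T        F        T            F            T        F          T          T              T          T
F  F  T  T        T        T        F            F            F        T          F          F              T          T
F  F  T  F        F        T        F            F            F        T          F          F              T          F
F  F  F  T        T        T        F            F            F        T          F          T              F          F
F  F  F  F        F        F        T            F            F        T          F          T              F          F
The formula is true on 4 of the 16 rows.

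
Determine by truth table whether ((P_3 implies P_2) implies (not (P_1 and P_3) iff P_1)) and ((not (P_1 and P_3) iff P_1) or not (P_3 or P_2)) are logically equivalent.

P_1  P_2  P_3  |  φ  ψ
 T    T    T   |  F  F
 T    T    F   |  T  T
 T    F    T   |  T  F
 T    F    F   |  T  T
 F    T    T   |  F  F
 F    T    F   |  F  F
 F    F    T   |  T  F
 F    F    F   |  F  T
The columns differ at P_1=T, P_2=F, P_3=T (φ=T, ψ=F), so they are not equivalent.

not equivalent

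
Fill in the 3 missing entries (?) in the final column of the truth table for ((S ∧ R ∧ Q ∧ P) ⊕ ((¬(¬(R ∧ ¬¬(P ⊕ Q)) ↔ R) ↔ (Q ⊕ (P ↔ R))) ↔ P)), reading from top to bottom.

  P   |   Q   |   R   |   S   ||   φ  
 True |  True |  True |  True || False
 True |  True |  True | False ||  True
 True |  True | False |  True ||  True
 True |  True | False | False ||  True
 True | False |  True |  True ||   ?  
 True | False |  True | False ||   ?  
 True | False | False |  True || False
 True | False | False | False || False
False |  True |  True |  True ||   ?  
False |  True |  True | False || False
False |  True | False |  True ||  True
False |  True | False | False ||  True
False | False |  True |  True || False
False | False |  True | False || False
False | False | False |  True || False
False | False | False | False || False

True, True, False

Row P=True, Q=False, R=True, S=True: (S ∧ R ∧ Q ∧ P) = False, ((¬(¬(R ∧ ¬¬(P ⊕ Q)) ↔ R) ↔ (Q ⊕ (P ↔ R))) ↔ P) = True, so the formula = True.
Row P=True, Q=False, R=True, S=False: (S ∧ R ∧ Q ∧ P) = False, ((¬(¬(R ∧ ¬¬(P ⊕ Q)) ↔ R) ↔ (Q ⊕ (P ↔ R))) ↔ P) = True, so the formula = True.
Row P=False, Q=True, R=True, S=True: (S ∧ R ∧ Q ∧ P) = False, ((¬(¬(R ∧ ¬¬(P ⊕ Q)) ↔ R) ↔ (Q ⊕ (P ↔ R))) ↔ P) = False, so the formula = False.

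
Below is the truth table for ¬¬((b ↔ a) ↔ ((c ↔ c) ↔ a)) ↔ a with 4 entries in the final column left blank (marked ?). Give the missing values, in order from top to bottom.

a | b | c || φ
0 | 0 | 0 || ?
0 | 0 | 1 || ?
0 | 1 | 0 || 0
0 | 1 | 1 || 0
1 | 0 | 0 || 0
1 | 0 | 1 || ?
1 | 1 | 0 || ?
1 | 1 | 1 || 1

1, 1, 0, 1

Row a=0, b=0, c=0: ¬¬((b ↔ a) ↔ ((c ↔ c) ↔ a)) = 0, so the formula = 1.
Row a=0, b=0, c=1: ¬¬((b ↔ a) ↔ ((c ↔ c) ↔ a)) = 0, so the formula = 1.
Row a=1, b=0, c=1: ¬¬((b ↔ a) ↔ ((c ↔ c) ↔ a)) = 0, so the formula = 0.
Row a=1, b=1, c=0: ¬¬((b ↔ a) ↔ ((c ↔ c) ↔ a)) = 1, so the formula = 1.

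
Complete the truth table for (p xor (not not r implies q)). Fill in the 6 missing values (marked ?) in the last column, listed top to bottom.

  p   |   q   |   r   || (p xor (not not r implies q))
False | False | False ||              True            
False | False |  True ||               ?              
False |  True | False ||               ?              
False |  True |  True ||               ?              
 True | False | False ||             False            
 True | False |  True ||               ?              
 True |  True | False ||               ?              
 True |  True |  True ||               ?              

False, True, True, True, False, False

Row p=False, q=False, r=True: (not not r implies q) = False, so (p xor (not not r implies q)) = False.
Row p=False, q=True, r=False: (not not r implies q) = True, so (p xor (not not r implies q)) = True.
Row p=False, q=True, r=True: (not not r implies q) = True, so (p xor (not not r implies q)) = True.
Row p=True, q=False, r=True: (not not r implies q) = False, so (p xor (not not r implies q)) = True.
Row p=True, q=True, r=False: (not not r implies q) = True, so (p xor (not not r implies q)) = False.
Row p=True, q=True, r=True: (not not r implies q) = True, so (p xor (not not r implies q)) = False.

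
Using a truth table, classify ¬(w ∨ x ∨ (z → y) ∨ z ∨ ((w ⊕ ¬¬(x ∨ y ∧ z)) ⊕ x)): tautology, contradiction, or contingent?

contradiction

x  y  z  w  |  φ
T  T  T  T  |  F
T  T  T  F  |  F
T  T  F  T  |  F
T  T  F  F  |  F
T  F  T  T  |  F
T  F  T  F  |  F
T  F  F  T  |  F
T  F  F  F  |  F
F  T  T  T  |  F
F  T  T  F  |  F
F  T  F  T  |  F
F  T  F  F  |  F
F  F  T  T  |  F
F  F  T  F  |  F
F  F  F  T  |  F
F  F  F  F  |  F
Every row is F, so the formula is a contradiction.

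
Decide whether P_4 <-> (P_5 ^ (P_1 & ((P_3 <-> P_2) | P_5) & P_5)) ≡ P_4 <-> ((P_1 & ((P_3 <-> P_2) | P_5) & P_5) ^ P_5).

P_1 | P_2 | P_3 | P_4 | P_5 | φ | ψ
--- | --- | --- | --- | --- | - | -
 F  |  F  |  F  |  F  |  F  | T | T
 F  |  F  |  F  |  F  |  T  | F | F
 F  |  F  |  F  |  T  |  F  | F | F
 F  |  F  |  F  |  T  |  T  | T | T
 F  |  F  |  T  |  F  |  F  | T | T
 F  |  F  |  T  |  F  |  T  | F | F
 F  |  F  |  T  |  T  |  F  | F | F
 F  |  F  |  T  |  T  |  T  | T | T
 F  |  T  |  F  |  F  |  F  | T | T
 F  |  T  |  F  |  F  |  T  | F | F
 F  |  T  |  F  |  T  |  F  | F | F
 F  |  T  |  F  |  T  |  T  | T | T
 F  |  T  |  T  |  F  |  F  | T | T
 F  |  T  |  T  |  F  |  T  | F | F
 F  |  T  |  T  |  T  |  F  | F | F
 F  |  T  |  T  |  T  |  T  | T | T
 T  |  F  |  F  |  F  |  F  | T | T
 T  |  F  |  F  |  F  |  T  | T | T
 T  |  F  |  F  |  T  |  F  | F | F
 T  |  F  |  F  |  T  |  T  | F | F
 T  |  F  |  T  |  F  |  F  | T | T
 T  |  F  |  T  |  F  |  T  | T | T
 T  |  F  |  T  |  T  |  F  | F | F
 T  |  F  |  T  |  T  |  T  | F | F
 T  |  T  |  F  |  F  |  F  | T | T
 T  |  T  |  F  |  F  |  T  | T | T
 T  |  T  |  F  |  T  |  F  | F | F
 T  |  T  |  F  |  T  |  T  | F | F
 T  |  T  |  T  |  F  |  F  | T | T
 T  |  T  |  T  |  F  |  T  | T | T
 T  |  T  |  T  |  T  |  F  | F | F
 T  |  T  |  T  |  T  |  T  | F | F
The columns for φ and ψ agree on every row, so they are logically equivalent.

equivalent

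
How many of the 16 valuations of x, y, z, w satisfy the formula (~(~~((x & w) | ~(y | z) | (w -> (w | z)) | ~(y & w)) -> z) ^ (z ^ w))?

8

x  y  z  w     (x & w)  (y | z)  ~(y | z)  (w | z)  (w -> (w | z))  (y & w)  ~(y & w)  (z ^ w)  φ
T  T  T  T        T        T        F         T           T            T        F         F     F
T  T  T  F        F        T        F         T           T            F        T         T     T
T  T  F  T        T        T        F         T           T            T        F         T     F
T  T  F  F        F        T        F         F           T            F        T         F     T
T  F  T  T        T        T        F         T           T            F        T         F     F
T  F  T  F        F        T        F         T           T            F        T         T     T
T  F  F  T        T        F        T         T           T            F        T         T     F
T  F  F  F        F        F        T         F           T            F        T         F     T
F  T  T  T        F        T        F         T           T            T        F         F     F
F  T  T  F        F        T        F         T           T            F        T         T     T
F  T  F  T        F        T        F         T           T            T        F         T     F
F  T  F  F        F        T        F         F           T            F        T         F     T
F  F  T  T        F        T        F         T           T            F        T         F     F
F  F  T  F        F        T        F         T           T            F        T         T     T
F  F  F  T        F        F        T         T           T            F        T         T     F
F  F  F  F        F        F        T         F           T            F        T         F     T
The formula is true on 8 of the 16 rows.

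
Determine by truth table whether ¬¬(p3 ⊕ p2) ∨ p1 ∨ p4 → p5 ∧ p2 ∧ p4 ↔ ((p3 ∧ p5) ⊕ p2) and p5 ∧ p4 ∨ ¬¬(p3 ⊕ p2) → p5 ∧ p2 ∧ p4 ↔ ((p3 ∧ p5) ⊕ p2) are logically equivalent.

p1 | p2 | p3 | p4 | p5 | φ | ψ
-- | -- | -- | -- | -- | - | -
1  | 1  | 1  | 1  | 1  | 0 | 0
1  | 1  | 1  | 1  | 0  | 0 | 1
1  | 1  | 1  | 0  | 1  | 1 | 0
1  | 1  | 1  | 0  | 0  | 0 | 1
1  | 1  | 0  | 1  | 1  | 1 | 1
1  | 1  | 0  | 1  | 0  | 0 | 0
1  | 1  | 0  | 0  | 1  | 0 | 0
1  | 1  | 0  | 0  | 0  | 0 | 0
1  | 0  | 1  | 1  | 1  | 0 | 0
1  | 0  | 1  | 1  | 0  | 1 | 1
1  | 0  | 1  | 0  | 1  | 0 | 0
1  | 0  | 1  | 0  | 0  | 1 | 1
1  | 0  | 0  | 1  | 1  | 1 | 1
1  | 0  | 0  | 1  | 0  | 1 | 0
1  | 0  | 0  | 0  | 1  | 1 | 0
1  | 0  | 0  | 0  | 0  | 1 | 0
0  | 1  | 1  | 1  | 1  | 0 | 0
0  | 1  | 1  | 1  | 0  | 0 | 1
0  | 1  | 1  | 0  | 1  | 0 | 0
0  | 1  | 1  | 0  | 0  | 1 | 1
0  | 1  | 0  | 1  | 1  | 1 | 1
0  | 1  | 0  | 1  | 0  | 0 | 0
0  | 1  | 0  | 0  | 1  | 0 | 0
0  | 1  | 0  | 0  | 0  | 0 | 0
0  | 0  | 1  | 1  | 1  | 0 | 0
0  | 0  | 1  | 1  | 0  | 1 | 1
0  | 0  | 1  | 0  | 1  | 0 | 0
0  | 0  | 1  | 0  | 0  | 1 | 1
0  | 0  | 0  | 1  | 1  | 1 | 1
0  | 0  | 0  | 1  | 0  | 1 | 0
0  | 0  | 0  | 0  | 1  | 0 | 0
0  | 0  | 0  | 0  | 0  | 0 | 0
The columns differ at p1=1, p2=1, p3=1, p4=1, p5=0 (φ=0, ψ=1), so they are not equivalent.

not equivalent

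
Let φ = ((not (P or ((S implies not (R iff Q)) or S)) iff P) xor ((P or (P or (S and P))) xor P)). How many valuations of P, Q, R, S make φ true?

8

P | Q | R | S || φ
T | T | T | T || F
T | T | T | F || F
T | T | F | T || F
T | T | F | F || F
T | F | T | T || F
T | F | T | F || F
T | F | F | T || F
T | F | F | F || F
F | T | T | T || T
F | T | T | F || T
F | T | F | T || T
F | T | F | F || T
F | F | T | T || T
F | F | T | F || T
F | F | F | T || T
F | F | F | F || T
The formula is true on 8 of the 16 rows.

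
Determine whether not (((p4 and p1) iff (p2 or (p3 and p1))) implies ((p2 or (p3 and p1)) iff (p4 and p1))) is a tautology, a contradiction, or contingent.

p1 | p2 | p3 | p4 | (p4 and p1) | (p3 and p1) | (p2 or (p3 and p1)) | φ
-- | -- | -- | -- | ----------- | ----------- | ------------------- | -
F  | F  | F  | F  |      F      |      F      |          F          | F
F  | F  | F  | T  |      F      |      F      |          F          | F
F  | F  | T  | F  |      F      |      F      |          F          | F
F  | F  | T  | T  |      F      |      F      |          F          | F
F  | T  | F  | F  |      F      |      F      |          T          | F
F  | T  | F  | T  |      F      |      F      |          T          | F
F  | T  | T  | F  |      F      |      F      |          T          | F
F  | T  | T  | T  |      F      |      F      |          T          | F
T  | F  | F  | F  |      F      |      F      |          F          | F
T  | F  | F  | T  |      T      |      F      |          F          | F
T  | F  | T  | F  |      F      |      T      |          T          | F
T  | F  | T  | T  |      T      |      T      |          T          | F
T  | T  | F  | F  |      F      |      F      |          T          | F
T  | T  | F  | T  |      T      |      F      |          T          | F
T  | T  | T  | F  |      F      |      T      |          T          | F
T  | T  | T  | T  |      T      |      T      |          T          | F
Every row is F, so the formula is a contradiction.

contradiction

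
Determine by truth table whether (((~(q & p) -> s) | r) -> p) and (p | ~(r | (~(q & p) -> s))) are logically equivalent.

equivalent

p  q  r  s  |  φ  ψ
1  1  1  1  |  1  1
1  1  1  0  |  1  1
1  1  0  1  |  1  1
1  1  0  0  |  1  1
1  0  1  1  |  1  1
1  0  1  0  |  1  1
1  0  0  1  |  1  1
1  0  0  0  |  1  1
0  1  1  1  |  0  0
0  1  1  0  |  0  0
0  1  0  1  |  0  0
0  1  0  0  |  1  1
0  0  1  1  |  0  0
0  0  1  0  |  0  0
0  0  0  1  |  0  0
0  0  0  0  |  1  1
The columns for φ and ψ agree on every row, so they are logically equivalent.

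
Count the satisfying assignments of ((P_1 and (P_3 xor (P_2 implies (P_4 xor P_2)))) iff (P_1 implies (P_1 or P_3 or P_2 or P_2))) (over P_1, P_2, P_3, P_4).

P_1 | P_2 | P_3 | P_4 || (P_4 xor P_2) | (P_2 implies (P_4 xor P_2)) | (P_1 or P_3 or P_2 or P_2) | φ
 F  |  F  |  F  |  F  ||       F       |              T              |             F              | F
 F  |  F  |  F  |  T  ||       T       |              T              |             F              | F
 F  |  F  |  T  |  F  ||       F       |              T              |             T              | F
 F  |  F  |  T  |  T  ||       T       |              T              |             T              | F
 F  |  T  |  F  |  F  ||       T       |              T              |             T              | F
 F  |  T  |  F  |  T  ||       F       |              F              |             T              | F
 F  |  T  |  T  |  F  ||       T       |              T              |             T              | F
 F  |  T  |  T  |  T  ||       F       |              F              |             T              | F
 T  |  F  |  F  |  F  ||       F       |              T              |             T              | T
 T  |  F  |  F  |  T  ||       T       |              T              |             T              | T
 T  |  F  |  T  |  F  ||       F       |              T              |             T              | F
 T  |  F  |  T  |  T  ||       T       |              T              |             T              | F
 T  |  T  |  F  |  F  ||       T       |              T              |             T              | T
 T  |  T  |  F  |  T  ||       F       |              F              |             T              | F
 T  |  T  |  T  |  F  ||       T       |              T              |             T              | F
 T  |  T  |  T  |  T  ||       F       |              F              |             T              | T
The formula is true on 4 of the 16 rows.

4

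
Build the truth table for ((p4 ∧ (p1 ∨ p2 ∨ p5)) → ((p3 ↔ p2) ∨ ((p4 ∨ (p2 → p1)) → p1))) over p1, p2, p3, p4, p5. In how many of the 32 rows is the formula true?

29

p1 | p2 | p3 | p4 | p5 | φ
-- | -- | -- | -- | -- | -
1  | 1  | 1  | 1  | 1  | 1
1  | 1  | 1  | 1  | 0  | 1
1  | 1  | 1  | 0  | 1  | 1
1  | 1  | 1  | 0  | 0  | 1
1  | 1  | 0  | 1  | 1  | 1
1  | 1  | 0  | 1  | 0  | 1
1  | 1  | 0  | 0  | 1  | 1
1  | 1  | 0  | 0  | 0  | 1
1  | 0  | 1  | 1  | 1  | 1
1  | 0  | 1  | 1  | 0  | 1
1  | 0  | 1  | 0  | 1  | 1
1  | 0  | 1  | 0  | 0  | 1
1  | 0  | 0  | 1  | 1  | 1
1  | 0  | 0  | 1  | 0  | 1
1  | 0  | 0  | 0  | 1  | 1
1  | 0  | 0  | 0  | 0  | 1
0  | 1  | 1  | 1  | 1  | 1
0  | 1  | 1  | 1  | 0  | 1
0  | 1  | 1  | 0  | 1  | 1
0  | 1  | 1  | 0  | 0  | 1
0  | 1  | 0  | 1  | 1  | 0
0  | 1  | 0  | 1  | 0  | 0
0  | 1  | 0  | 0  | 1  | 1
0  | 1  | 0  | 0  | 0  | 1
0  | 0  | 1  | 1  | 1  | 0
0  | 0  | 1  | 1  | 0  | 1
0  | 0  | 1  | 0  | 1  | 1
0  | 0  | 1  | 0  | 0  | 1
0  | 0  | 0  | 1  | 1  | 1
0  | 0  | 0  | 1  | 0  | 1
0  | 0  | 0  | 0  | 1  | 1
0  | 0  | 0  | 0  | 0  | 1
The formula is true on 29 of the 32 rows.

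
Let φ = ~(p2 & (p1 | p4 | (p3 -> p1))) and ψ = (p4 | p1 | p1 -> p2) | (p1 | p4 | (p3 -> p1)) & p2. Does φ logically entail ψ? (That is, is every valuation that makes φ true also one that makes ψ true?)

p1 | p2 | p3 | p4 | φ | ψ
-- | -- | -- | -- | - | -
T  | T  | T  | T  | F | T
T  | T  | T  | F  | F | T
T  | T  | F  | T  | F | T
T  | T  | F  | F  | F | T
T  | F  | T  | T  | T | F
T  | F  | T  | F  | T | F
T  | F  | F  | T  | T | F
T  | F  | F  | F  | T | F
F  | T  | T  | T  | F | T
F  | T  | T  | F  | T | T
F  | T  | F  | T  | F | T
F  | T  | F  | F  | F | T
F  | F  | T  | T  | T | F
F  | F  | T  | F  | T | T
F  | F  | F  | T  | T | F
F  | F  | F  | F  | T | T
At p1=T, p2=F, p3=T, p4=T we have φ true but ψ false, so φ does not entail ψ.

no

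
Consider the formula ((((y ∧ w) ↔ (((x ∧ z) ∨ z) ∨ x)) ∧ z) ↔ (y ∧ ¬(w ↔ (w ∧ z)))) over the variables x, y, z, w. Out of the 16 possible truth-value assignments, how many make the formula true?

12

  x      y      z      w    |  (y ∧ w)  (x ∧ z)  ((x ∧ z) ∨ z)  (((x ∧ z) ∨ z) ∨ x)  (w ∧ z)  (w ↔ (w ∧ z))  ¬(w ↔ (w ∧ z))  (y ∧ ¬(w ↔ (w ∧ z)))    φ  
 True   True   True   True  |    True     True        True              True           True        True          False              False          False
 True   True   True  False  |   False     True        True              True          False        True          False              False           True
 True   True  False   True  |    True    False       False              True          False       False           True               True          False
 True   True  False  False  |   False    False       False              True          False        True          False              False           True
 True  False   True   True  |   False     True        True              True           True        True          False              False           True
 True  False   True  False  |   False     True        True              True          False        True          False              False           True
 True  False  False   True  |   False    False       False              True          False       False           True              False           True
 True  False  False  False  |   False    False       False              True          False        True          False              False           True
False   True   True   True  |    True    False        True              True           True        True          False              False          False
False   True   True  False  |   False    False        True              True          False        True          False              False           True
False   True  False   True  |    True    False       False             False          False       False           True               True          False
False   True  False  False  |   False    False       False             False          False        True          False              False           True
False  False   True   True  |   False    False        True              True           True        True          False              False           True
False  False   True  False  |   False    False        True              True          False        True          False              False           True
False  False  False   True  |   False    False       False             False          False       False           True              False           True
False  False  False  False  |   False    False       False             False          False        True          False              False           True
The formula is true on 12 of the 16 rows.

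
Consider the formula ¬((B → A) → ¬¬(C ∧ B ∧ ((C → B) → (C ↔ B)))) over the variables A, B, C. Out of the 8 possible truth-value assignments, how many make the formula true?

5

A  B  C  |  φ
T  T  T  |  F
T  T  F  |  T
T  F  T  |  T
T  F  F  |  T
F  T  T  |  F
F  T  F  |  F
F  F  T  |  T
F  F  F  |  T
The formula is true on 5 of the 8 rows.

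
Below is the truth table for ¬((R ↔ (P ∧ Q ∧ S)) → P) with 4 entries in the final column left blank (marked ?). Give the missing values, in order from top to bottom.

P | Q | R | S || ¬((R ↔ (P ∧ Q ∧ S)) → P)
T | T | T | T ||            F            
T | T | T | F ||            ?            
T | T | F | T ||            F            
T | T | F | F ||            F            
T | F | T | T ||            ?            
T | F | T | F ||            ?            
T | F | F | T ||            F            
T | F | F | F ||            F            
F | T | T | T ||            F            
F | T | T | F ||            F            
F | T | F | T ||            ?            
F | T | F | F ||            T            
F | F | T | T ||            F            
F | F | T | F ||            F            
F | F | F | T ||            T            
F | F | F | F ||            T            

Row P=T, Q=T, R=T, S=F: (R ↔ (P ∧ Q ∧ S)) = F, ((R ↔ (P ∧ Q ∧ S)) → P) = T, so ¬((R ↔ (P ∧ Q ∧ S)) → P) = F.
Row P=T, Q=F, R=T, S=T: (R ↔ (P ∧ Q ∧ S)) = F, ((R ↔ (P ∧ Q ∧ S)) → P) = T, so ¬((R ↔ (P ∧ Q ∧ S)) → P) = F.
Row P=T, Q=F, R=T, S=F: (R ↔ (P ∧ Q ∧ S)) = F, ((R ↔ (P ∧ Q ∧ S)) → P) = T, so ¬((R ↔ (P ∧ Q ∧ S)) → P) = F.
Row P=F, Q=T, R=F, S=T: (R ↔ (P ∧ Q ∧ S)) = T, ((R ↔ (P ∧ Q ∧ S)) → P) = F, so ¬((R ↔ (P ∧ Q ∧ S)) → P) = T.

F, F, F, T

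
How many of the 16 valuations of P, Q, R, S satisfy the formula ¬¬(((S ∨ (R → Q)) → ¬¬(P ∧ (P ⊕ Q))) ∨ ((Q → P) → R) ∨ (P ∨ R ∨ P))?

P | Q | R | S || (R → Q) | (S ∨ (R → Q)) | (P ⊕ Q) | (P ∧ (P ⊕ Q)) | ¬(P ∧ (P ⊕ Q)) | ¬¬(P ∧ (P ⊕ Q)) | (Q → P) | ((Q → P) → R) | (P ∨ R ∨ P) | φ
T | T | T | T ||    T    |       T       |    F    |       F       |       T        |        F        |    T    |       T       |      T      | T
T | T | T | F ||    T    |       T       |    F    |       F       |       T        |        F        |    T    |       T       |      T      | T
T | T | F | T ||    T    |       T       |    F    |       F       |       T        |        F        |    T    |       F       |      T      | T
T | T | F | F ||    T    |       T       |    F    |       F       |       T        |        F        |    T    |       F       |      T      | T
T | F | T | T ||    F    |       T       |    T    |       T       |       F        |        T        |    T    |       T       |      T      | T
T | F | T | F ||    F    |       F       |    T    |       T       |       F        |        T        |    T    |       T       |      T      | T
T | F | F | T ||    T    |       T       |    T    |       T       |       F        |        T        |    T    |       F       |      T      | T
T | F | F | F ||    T    |       T       |    T    |       T       |       F        |        T        |    T    |       F       |      T      | T
F | T | T | T ||    T    |       T       |    T    |       F       |       T        |        F        |    F    |       T       |      T      | T
F | T | T | F ||    T    |       T       |    T    |       F       |       T        |        F        |    F    |       T       |      T      | T
F | T | F | T ||    T    |       T       |    T    |       F       |       T        |        F        |    F    |       T       |      F      | T
F | T | F | F ||    T    |       T       |    T    |       F       |       T        |        F        |    F    |       T       |      F      | T
F | F | T | T ||    F    |       T       |    F    |       F       |       T        |        F        |    T    |       T       |      T      | T
F | F | T | F ||    F    |       F       |    F    |       F       |       T        |        F        |    T    |       T       |      T      | T
F | F | F | T ||    T    |       T       |    F    |       F       |       T        |        F        |    T    |       F       |      F      | F
F | F | F | F ||    T    |       T       |    F    |       F       |       T        |        F        |    T    |       F       |      F      | F
The formula is true on 14 of the 16 rows.

14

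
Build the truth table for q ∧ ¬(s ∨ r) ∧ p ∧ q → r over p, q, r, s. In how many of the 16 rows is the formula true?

p  q  r  s  |  (s ∨ r)  ¬(s ∨ r)  (¬(s ∨ r) ∧ p ∧ q)  (q ∧ (¬(s ∨ r) ∧ p ∧ q))  ((q ∧ (¬(s ∨ r) ∧ p ∧ q)) → r)
F  F  F  F  |     F        T              F                      F                            T               
F  F  F  T  |     T        F              F                      F                            T               
F  F  T  F  |     T        F              F                      F                            T               
F  F  T  T  |     T        F              F                      F                            T               
F  T  F  F  |     F        T              F                      F                            T               
F  T  F  T  |     T        F              F                      F                            T               
F  T  T  F  |     T        F              F                      F                            T               
F  T  T  T  |     T        F              F                      F                            T               
T  F  F  F  |     F        T              F                      F                            T               
T  F  F  T  |     T        F              F                      F                            T               
T  F  T  F  |     T        F              F                      F                            T               
T  F  T  T  |     T        F              F                      F                            T               
T  T  F  F  |     F        T              T                      T                            F               
T  T  F  T  |     T        F              F                      F                            T               
T  T  T  F  |     T        F              F                      F                            T               
T  T  T  T  |     T        F              F                      F                            T               
The formula is true on 15 of the 16 rows.

15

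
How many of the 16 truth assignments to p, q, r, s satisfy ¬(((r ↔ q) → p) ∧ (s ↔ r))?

p  q  r  s  |  (r ↔ q)  ((r ↔ q) → p)  (s ↔ r)  (((r ↔ q) → p) ∧ (s ↔ r))  ¬(((r ↔ q) → p) ∧ (s ↔ r))
1  1  1  1  |     1           1           1                 1                          0             
1  1  1  0  |     1           1           0                 0                          1             
1  1  0  1  |     0           1           0                 0                          1             
1  1  0  0  |     0           1           1                 1                          0             
1  0  1  1  |     0           1           1                 1                          0             
1  0  1  0  |     0           1           0                 0                          1             
1  0  0  1  |     1           1           0                 0                          1             
1  0  0  0  |     1           1           1                 1                          0             
0  1  1  1  |     1           0           1                 0                          1             
0  1  1  0  |     1           0           0                 0                          1             
0  1  0  1  |     0           1           0                 0                          1             
0  1  0  0  |     0           1           1                 1                          0             
0  0  1  1  |     0           1           1                 1                          0             
0  0  1  0  |     0           1           0                 0                          1             
0  0  0  1  |     1           0           0                 0                          1             
0  0  0  0  |     1           0           1                 0                          1             
The formula is true on 10 of the 16 rows.

10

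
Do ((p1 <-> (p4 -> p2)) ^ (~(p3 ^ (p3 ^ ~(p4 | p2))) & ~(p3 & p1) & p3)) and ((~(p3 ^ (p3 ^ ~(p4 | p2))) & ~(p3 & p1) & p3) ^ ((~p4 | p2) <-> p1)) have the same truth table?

equivalent

p1 | p2 | p3 | p4 | φ | ψ
-- | -- | -- | -- | - | -
T  | T  | T  | T  | T | T
T  | T  | T  | F  | T | T
T  | T  | F  | T  | T | T
T  | T  | F  | F  | T | T
T  | F  | T  | T  | F | F
T  | F  | T  | F  | T | T
T  | F  | F  | T  | F | F
T  | F  | F  | F  | T | T
F  | T  | T  | T  | T | T
F  | T  | T  | F  | T | T
F  | T  | F  | T  | F | F
F  | T  | F  | F  | F | F
F  | F  | T  | T  | F | F
F  | F  | T  | F  | F | F
F  | F  | F  | T  | T | T
F  | F  | F  | F  | F | F
The columns for φ and ψ agree on every row, so they are logically equivalent.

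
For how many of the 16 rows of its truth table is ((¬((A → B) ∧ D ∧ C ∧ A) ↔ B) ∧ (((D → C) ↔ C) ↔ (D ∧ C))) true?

3

A | B | C | D | φ
- | - | - | - | -
1 | 1 | 1 | 1 | 0
1 | 1 | 1 | 0 | 0
1 | 1 | 0 | 1 | 0
1 | 1 | 0 | 0 | 1
1 | 0 | 1 | 1 | 0
1 | 0 | 1 | 0 | 0
1 | 0 | 0 | 1 | 0
1 | 0 | 0 | 0 | 0
0 | 1 | 1 | 1 | 1
0 | 1 | 1 | 0 | 0
0 | 1 | 0 | 1 | 0
0 | 1 | 0 | 0 | 1
0 | 0 | 1 | 1 | 0
0 | 0 | 1 | 0 | 0
0 | 0 | 0 | 1 | 0
0 | 0 | 0 | 0 | 0
The formula is true on 3 of the 16 rows.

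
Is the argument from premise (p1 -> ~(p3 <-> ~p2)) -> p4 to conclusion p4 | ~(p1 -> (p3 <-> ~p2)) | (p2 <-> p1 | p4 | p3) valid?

no

  p1  |   p2  |   p3  |   p4  ||   φ   |   ψ  
False | False | False | False || False |  True
False | False | False |  True ||  True |  True
False | False |  True | False || False | False
False | False |  True |  True ||  True |  True
False |  True | False | False || False | False
False |  True | False |  True ||  True |  True
False |  True |  True | False || False |  True
False |  True |  True |  True ||  True |  True
 True | False | False | False || False |  True
 True | False | False |  True ||  True |  True
 True | False |  True | False ||  True | False
 True | False |  True |  True ||  True |  True
 True |  True | False | False ||  True |  True
 True |  True | False |  True ||  True |  True
 True |  True |  True | False || False |  True
 True |  True |  True |  True ||  True |  True
At p1=True, p2=False, p3=True, p4=False we have φ true but ψ false, so φ does not entail ψ.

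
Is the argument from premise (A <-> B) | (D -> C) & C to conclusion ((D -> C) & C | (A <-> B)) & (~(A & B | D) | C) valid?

no

A | B | C | D || φ | ψ
F | F | F | F || T | T
F | F | F | T || T | F
F | F | T | F || T | T
F | F | T | T || T | T
F | T | F | F || F | F
F | T | F | T || F | F
F | T | T | F || T | T
F | T | T | T || T | T
T | F | F | F || F | F
T | F | F | T || F | F
T | F | T | F || T | T
T | F | T | T || T | T
T | T | F | F || T | F
T | T | F | T || T | F
T | T | T | F || T | T
T | T | T | T || T | T
At A=F, B=F, C=F, D=T we have φ true but ψ false, so φ does not entail ψ.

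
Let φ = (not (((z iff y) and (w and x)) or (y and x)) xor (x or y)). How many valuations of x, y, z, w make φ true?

9

x  y  z  w  |  φ
F  F  F  F  |  T
F  F  F  T  |  T
F  F  T  F  |  T
F  F  T  T  |  T
F  T  F  F  |  F
F  T  F  T  |  F
F  T  T  F  |  F
F  T  T  T  |  F
T  F  F  F  |  F
T  F  F  T  |  T
T  F  T  F  |  F
T  F  T  T  |  F
T  T  F  F  |  T
T  T  F  T  |  T
T  T  T  F  |  T
T  T  T  T  |  T
The formula is true on 9 of the 16 rows.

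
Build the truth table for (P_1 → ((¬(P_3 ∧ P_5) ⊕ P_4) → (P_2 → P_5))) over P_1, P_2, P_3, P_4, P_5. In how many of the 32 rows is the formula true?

P_1  P_2  P_3  P_4  P_5  |  φ
 F    F    F    F    F   |  T
 F    F    F    F    T   |  T
 F    F    F    T    F   |  T
 F    F    F    T    T   |  T
 F    F    T    F    F   |  T
 F    F    T    F    T   |  T
 F    F    T    T    F   |  T
 F    F    T    T    T   |  T
 F    T    F    F    F   |  T
 F    T    F    F    T   |  T
 F    T    F    T    F   |  T
 F    T    F    T    T   |  T
 F    T    T    F    F   |  T
 F    T    T    F    T   |  T
 F    T    T    T    F   |  T
 F    T    T    T    T   |  T
 T    F    F    F    F   |  T
 T    F    F    F    T   |  T
 T    F    F    T    F   |  T
 T    F    F    T    T   |  T
 T    F    T    F    F   |  T
 T    F    T    F    T   |  T
 T    F    T    T    F   |  T
 T    F    T    T    T   |  T
 T    T    F    F    F   |  F
 T    T    F    F    T   |  T
 T    T    F    T    F   |  T
 T    T    F    T    T   |  T
 T    T    T    F    F   |  F
 T    T    T    F    T   |  T
 T    T    T    T    F   |  T
 T    T    T    T    T   |  T
The formula is true on 30 of the 32 rows.

30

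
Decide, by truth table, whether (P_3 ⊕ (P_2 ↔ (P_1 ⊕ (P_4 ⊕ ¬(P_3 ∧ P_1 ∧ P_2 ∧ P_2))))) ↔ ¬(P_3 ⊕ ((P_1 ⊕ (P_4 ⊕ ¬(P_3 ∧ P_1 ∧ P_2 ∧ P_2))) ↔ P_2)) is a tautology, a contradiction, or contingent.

P_1  P_2  P_3  P_4  |  (P_3 ∧ P_1 ∧ P_2)  ((P_3 ∧ P_1 ∧ P_2) ∧ P_2)  ¬((P_3 ∧ P_1 ∧ P_2) ∧ P_2)  φ
 F    F    F    F   |          F                      F                          T               F
 F    F    F    T   |          F                      F                          T               F
 F    F    T    F   |          F                      F                          T               F
 F    F    T    T   |          F                      F                          T               F
 F    T    F    F   |          F                      F                          T               F
 F    T    F    T   |          F                      F                          T               F
 F    T    T    F   |          F                      F                          T               F
 F    T    T    T   |          F                      F                          T               F
 T    F    F    F   |          F                      F                          T               F
 T    F    F    T   |          F                      F                          T               F
 T    F    T    F   |          F                      F                          T               F
 T    F    T    T   |          F                      F                          T               F
 T    T    F    F   |          F                      F                          T               F
 T    T    F    T   |          F                      F                          T               F
 T    T    T    F   |          T                      T                          F               F
 T    T    T    T   |          T                      T                          F               F
Every row is F, so the formula is a contradiction.

contradiction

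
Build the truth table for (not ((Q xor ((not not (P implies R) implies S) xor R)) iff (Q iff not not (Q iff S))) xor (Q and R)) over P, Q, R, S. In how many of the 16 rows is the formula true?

P  Q  R  S  |  (P implies R)  not (P implies R)  not not (P implies R)  (Q iff S)  not (Q iff S)  not not (Q iff S)  (Q iff not not (Q iff S))  (Q and R)  φ
T  T  T  T  |        T                F                    T                T            F                T                      T                  T      T
T  T  T  F  |        T                F                    T                F            T                F                      F                  T      T
T  T  F  T  |        F                T                    F                T            F                T                      T                  F      T
T  T  F  F  |        F                T                    F                F            T                F                      F                  F      F
T  F  T  T  |        T                F                    T                F            T                F                      T                  F      T
T  F  T  F  |        T                F                    T                T            F                T                      F                  F      T
T  F  F  T  |        F                T                    F                F            T                F                      T                  F      F
T  F  F  F  |        F                T                    F                T            F                T                      F                  F      T
F  T  T  T  |        T                F                    T                T            F                T                      T                  T      T
F  T  T  F  |        T                F                    T                F            T                F                      F                  T      T
F  T  F  T  |        T                F                    T                T            F                T                      T                  F      T
F  T  F  F  |        T                F                    T                F            T                F                      F                  F      T
F  F  T  T  |        T                F                    T                F            T                F                      T                  F      T
F  F  T  F  |        T                F                    T                T            F                T                      F                  F      T
F  F  F  T  |        T                F                    T                F            T                F                      T                  F      F
F  F  F  F  |        T                F                    T                T            F                T                      F                  F      F
The formula is true on 12 of the 16 rows.

12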